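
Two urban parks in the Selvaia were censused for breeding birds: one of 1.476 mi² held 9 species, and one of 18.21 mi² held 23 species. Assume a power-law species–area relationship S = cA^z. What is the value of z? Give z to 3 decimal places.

0.373

Taking logs: ln S = ln c + z ln A, so z = (ln S₂ − ln S₁)/(ln A₂ − ln A₁).
z = ln(23/9) / ln(18.21/1.476) = ln(2.556) / ln(12.34) = 0.9383 / 2.5126 = 0.3734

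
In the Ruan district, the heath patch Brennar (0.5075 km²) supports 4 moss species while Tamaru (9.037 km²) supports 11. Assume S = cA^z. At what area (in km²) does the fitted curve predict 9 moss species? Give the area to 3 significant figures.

z = ln(11/4) / ln(9.037/0.5075) = 1.0116 / 2.8796 = 0.3513
c = 4 / 0.5075^0.3513 = 4 / 0.788 = 5.076
A = (9/5.076)^(1/0.3513) ⇒ ln A = ln(1.773)/0.3513 = 1.6301
A = e^1.6301 ≈ 5.104 km²

5.10 km²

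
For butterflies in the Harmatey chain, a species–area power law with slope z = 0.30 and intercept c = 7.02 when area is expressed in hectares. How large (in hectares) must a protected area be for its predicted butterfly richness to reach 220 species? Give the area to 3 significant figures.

220 = 7.02 × A^0.3  ⇒  A^0.3 = 220/7.02 = 31.34
ln A = ln(31.34) / 0.3 = 3.4449 / 0.3 = 11.4829
A = e^11.4829 ≈ 97040 hectares

97000 hectares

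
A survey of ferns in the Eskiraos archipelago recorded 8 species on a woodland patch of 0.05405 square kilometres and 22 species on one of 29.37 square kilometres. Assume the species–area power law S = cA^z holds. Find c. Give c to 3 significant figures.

12.8

z = ln(S₂/S₁) / ln(A₂/A₁) = ln(22/8) / ln(29.37/0.05405) = 1.0116 / 6.2978 = 0.1606
c = S₁ / A₁^z = 8 / 0.05405^0.1606 = 8 / 0.6258 = 12.78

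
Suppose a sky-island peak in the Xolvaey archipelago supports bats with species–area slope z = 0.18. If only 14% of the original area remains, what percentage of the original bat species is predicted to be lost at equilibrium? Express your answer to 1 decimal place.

29.8%

S_new/S_old = (A_new/A_old)^z = 0.14^0.18
= exp(0.18 × ln 0.14) = exp(0.18 × -1.9661) = exp(-0.3539) ≈ 0.7019
Fraction lost = 1 − 0.7019 = 0.2981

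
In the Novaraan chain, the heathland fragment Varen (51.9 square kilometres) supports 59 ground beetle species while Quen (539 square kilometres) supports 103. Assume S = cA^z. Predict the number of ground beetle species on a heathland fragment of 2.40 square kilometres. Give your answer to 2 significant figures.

28

z = ln(103/59) / ln(539/51.9) = 0.5572 / 2.3404 = 0.2381
c = 59 / 51.9^0.2381 = 59 / 2.561 = 23.04
S₃ = 23.04 × 2.4^0.2381 = 23.04 × 1.232 ≈ 28.38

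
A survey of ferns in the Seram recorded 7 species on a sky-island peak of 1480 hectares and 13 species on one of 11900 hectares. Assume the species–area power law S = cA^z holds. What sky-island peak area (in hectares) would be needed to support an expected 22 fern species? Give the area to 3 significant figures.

70000 hectares

z = ln(13/7) / ln(11900/1480) = 0.6190 / 2.0845 = 0.2970
c = 7 / 1480^0.2970 = 7 / 8.739 = 0.801
A = (22/0.801)^(1/0.2970) ⇒ ln A = ln(27.47)/0.2970 = 11.1558
A = e^11.1558 ≈ 69969 hectares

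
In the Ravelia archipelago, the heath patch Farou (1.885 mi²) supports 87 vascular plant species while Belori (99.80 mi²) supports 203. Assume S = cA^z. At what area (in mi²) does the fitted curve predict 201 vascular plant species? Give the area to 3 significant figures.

z = ln(203/87) / ln(99.8/1.885) = 0.8473 / 3.9692 = 0.2135
c = 87 / 1.885^0.2135 = 87 / 1.145 = 75.99
A = (201/75.99)^(1/0.2135) ⇒ ln A = ln(2.645)/0.2135 = 4.5568
A = e^4.5568 ≈ 95.28 mi²

95.3 mi²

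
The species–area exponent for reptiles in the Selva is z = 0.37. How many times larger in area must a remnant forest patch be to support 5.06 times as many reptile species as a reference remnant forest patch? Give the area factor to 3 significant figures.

80.0

(A₂/A₁)^0.37 = 5.06, so A₂/A₁ = 5.06^(1/0.37) = 5.06^2.703
ln(A₂/A₁) = ln 5.06 / 0.37 = 1.6214 / 0.37 = 4.3821
A₂/A₁ = e^4.3821 ≈ 80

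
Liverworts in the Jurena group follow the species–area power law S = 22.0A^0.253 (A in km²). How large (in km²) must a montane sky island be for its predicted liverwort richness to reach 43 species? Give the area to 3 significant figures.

43 = 22 × A^0.253  ⇒  A^0.253 = 43/22 = 1.955
ln A = ln(1.955) / 0.253 = 0.6702 / 0.253 = 2.6488
A = e^2.6488 ≈ 14.14 km²

14.1 km²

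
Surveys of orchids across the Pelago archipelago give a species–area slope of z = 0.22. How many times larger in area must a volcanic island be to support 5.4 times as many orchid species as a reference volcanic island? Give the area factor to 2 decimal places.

(A₂/A₁)^0.22 = 5.4, so A₂/A₁ = 5.4^(1/0.22) = 5.4^4.545
ln(A₂/A₁) = ln 5.4 / 0.22 = 1.6864 / 0.22 = 7.6654
A₂/A₁ = e^7.6654 ≈ 2133

2133.35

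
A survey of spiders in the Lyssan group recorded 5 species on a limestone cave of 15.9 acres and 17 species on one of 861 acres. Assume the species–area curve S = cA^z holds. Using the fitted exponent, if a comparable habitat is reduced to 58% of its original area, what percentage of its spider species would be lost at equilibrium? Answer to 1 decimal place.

z = ln(17/5) / ln(861/15.9) = 1.2238 / 3.9918 = 0.3066
S_new/S_old = (A_new/A_old)^z = 0.58^0.3066 = exp(0.3066 × -0.5447) = 0.8462
Fraction lost = 1 − 0.8462 = 0.1538

15.4%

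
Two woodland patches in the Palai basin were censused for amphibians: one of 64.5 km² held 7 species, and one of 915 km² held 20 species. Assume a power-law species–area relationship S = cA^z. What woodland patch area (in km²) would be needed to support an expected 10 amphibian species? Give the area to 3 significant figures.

159 km²

z = ln(20/7) / ln(915/64.5) = 1.0498 / 2.6523 = 0.3958
c = 7 / 64.5^0.3958 = 7 / 5.203 = 1.345
A = (10/1.345)^(1/0.3958) ⇒ ln A = ln(7.433)/0.3958 = 5.0678
A = e^5.0678 ≈ 158.8 km²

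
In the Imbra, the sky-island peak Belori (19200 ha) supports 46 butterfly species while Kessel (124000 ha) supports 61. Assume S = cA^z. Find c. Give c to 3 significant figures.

10.3

z = ln(S₂/S₁) / ln(A₂/A₁) = ln(61/46) / ln(124000/19200) = 0.2822 / 1.8654 = 0.1513
c = S₁ / A₁^z = 46 / 19200^0.1513 = 46 / 4.447 = 10.34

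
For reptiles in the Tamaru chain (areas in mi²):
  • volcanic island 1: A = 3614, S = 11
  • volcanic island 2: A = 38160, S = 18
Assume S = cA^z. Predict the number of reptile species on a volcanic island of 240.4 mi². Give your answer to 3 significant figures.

6.24

z = ln(18/11) / ln(38160/3614) = 0.4925 / 2.3570 = 0.2089
c = 11 / 3614^0.2089 = 11 / 5.539 = 1.986
S₃ = 1.986 × 240.4^0.2089 = 1.986 × 3.144 ≈ 6.244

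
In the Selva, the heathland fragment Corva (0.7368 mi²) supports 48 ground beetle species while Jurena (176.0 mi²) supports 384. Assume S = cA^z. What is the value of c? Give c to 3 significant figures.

53.9

z = ln(S₂/S₁) / ln(A₂/A₁) = ln(384/48) / ln(176/0.7368) = 2.0794 / 5.4759 = 0.3797
c = S₁ / A₁^z = 48 / 0.7368^0.3797 = 48 / 0.8905 = 53.9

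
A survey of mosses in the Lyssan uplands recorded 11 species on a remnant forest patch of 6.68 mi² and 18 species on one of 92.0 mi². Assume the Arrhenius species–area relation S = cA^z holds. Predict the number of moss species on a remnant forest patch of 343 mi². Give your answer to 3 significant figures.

23.0

z = ln(18/11) / ln(92/6.68) = 0.4925 / 2.6227 = 0.1878
c = 11 / 6.68^0.1878 = 11 / 1.428 = 7.7
S₃ = 7.7 × 343^0.1878 = 7.7 × 2.993 ≈ 23.05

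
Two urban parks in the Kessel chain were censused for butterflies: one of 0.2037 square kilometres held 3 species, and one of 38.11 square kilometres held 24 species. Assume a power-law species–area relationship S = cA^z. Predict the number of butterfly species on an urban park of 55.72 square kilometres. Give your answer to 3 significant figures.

27.9

z = ln(24/3) / ln(38.11/0.2037) = 2.0794 / 5.2316 = 0.3975
c = 3 / 0.2037^0.3975 = 3 / 0.5313 = 5.647
S₃ = 5.647 × 55.72^0.3975 = 5.647 × 4.943 ≈ 27.91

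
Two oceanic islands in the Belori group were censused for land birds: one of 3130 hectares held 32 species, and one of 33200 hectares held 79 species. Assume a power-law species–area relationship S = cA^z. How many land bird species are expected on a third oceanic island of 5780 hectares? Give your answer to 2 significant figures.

z = ln(79/32) / ln(33200/3130) = 0.9037 / 2.3615 = 0.3827
c = 32 / 3130^0.3827 = 32 / 21.76 = 1.471
S₃ = 1.471 × 5780^0.3827 = 1.471 × 27.52 ≈ 40.47

40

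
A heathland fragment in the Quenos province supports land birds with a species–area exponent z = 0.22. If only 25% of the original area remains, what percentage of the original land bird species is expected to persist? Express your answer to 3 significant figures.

S_new/S_old = (A_new/A_old)^z = 0.25^0.22
= exp(0.22 × ln 0.25) = exp(0.22 × -1.3863) = exp(-0.3050) ≈ 0.7371

73.7%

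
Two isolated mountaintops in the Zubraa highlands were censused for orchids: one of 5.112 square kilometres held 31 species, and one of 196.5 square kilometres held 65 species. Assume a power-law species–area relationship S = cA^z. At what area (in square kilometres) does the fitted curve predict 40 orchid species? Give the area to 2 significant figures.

18 square kilometres

z = ln(65/31) / ln(196.5/5.112) = 0.7404 / 3.6491 = 0.2029
c = 31 / 5.112^0.2029 = 31 / 1.392 = 22.26
A = (40/22.26)^(1/0.2029) ⇒ ln A = ln(1.797)/0.2029 = 2.8878
A = e^2.8878 ≈ 17.95 square kilometres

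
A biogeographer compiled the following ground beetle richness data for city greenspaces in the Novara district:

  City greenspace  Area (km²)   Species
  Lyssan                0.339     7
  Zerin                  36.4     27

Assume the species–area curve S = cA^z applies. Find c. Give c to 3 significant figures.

z = ln(S₂/S₁) / ln(A₂/A₁) = ln(27/7) / ln(36.4/0.339) = 1.3499 / 4.6763 = 0.2887
c = S₁ / A₁^z = 7 / 0.339^0.2887 = 7 / 0.7318 = 9.566

9.57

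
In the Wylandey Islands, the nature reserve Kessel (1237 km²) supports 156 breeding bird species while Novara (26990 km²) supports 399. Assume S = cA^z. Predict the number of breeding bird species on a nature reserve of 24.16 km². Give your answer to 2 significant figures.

47

z = ln(399/156) / ln(26990/1237) = 0.9391 / 3.0828 = 0.3046
c = 156 / 1237^0.3046 = 156 / 8.75 = 17.83
S₃ = 17.83 × 24.16^0.3046 = 17.83 × 2.638 ≈ 47.04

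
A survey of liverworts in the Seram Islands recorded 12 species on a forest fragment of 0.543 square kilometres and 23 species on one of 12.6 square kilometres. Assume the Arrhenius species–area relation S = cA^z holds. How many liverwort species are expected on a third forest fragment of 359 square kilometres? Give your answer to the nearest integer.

z = ln(23/12) / ln(12.6/0.543) = 0.6506 / 3.1443 = 0.2069
c = 12 / 0.543^0.2069 = 12 / 0.8813 = 13.62
S₃ = 13.62 × 359^0.2069 = 13.62 × 3.378 ≈ 46

46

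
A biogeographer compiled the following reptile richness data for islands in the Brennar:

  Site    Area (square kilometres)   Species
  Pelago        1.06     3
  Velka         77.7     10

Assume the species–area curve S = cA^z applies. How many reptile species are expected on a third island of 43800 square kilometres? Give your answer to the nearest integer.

59

z = ln(10/3) / ln(77.7/1.06) = 1.2040 / 4.2946 = 0.2803
c = 3 / 1.06^0.2803 = 3 / 1.016 = 2.951
S₃ = 2.951 × 43800^0.2803 = 2.951 × 20.01 ≈ 59.05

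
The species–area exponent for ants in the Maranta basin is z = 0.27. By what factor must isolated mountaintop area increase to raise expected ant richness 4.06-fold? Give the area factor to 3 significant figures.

(A₂/A₁)^0.27 = 4.06, so A₂/A₁ = 4.06^(1/0.27) = 4.06^3.704
ln(A₂/A₁) = ln 4.06 / 0.27 = 1.4012 / 0.27 = 5.1896
A₂/A₁ = e^5.1896 ≈ 179.4

179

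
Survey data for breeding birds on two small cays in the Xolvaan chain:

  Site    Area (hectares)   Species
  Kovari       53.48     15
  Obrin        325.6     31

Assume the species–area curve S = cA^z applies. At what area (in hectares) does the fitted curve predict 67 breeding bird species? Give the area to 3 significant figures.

2220 hectares

z = ln(31/15) / ln(325.6/53.48) = 0.7259 / 1.8064 = 0.4019
c = 15 / 53.48^0.4019 = 15 / 4.949 = 3.031
A = (67/3.031)^(1/0.4019) ⇒ ln A = ln(22.11)/0.4019 = 7.7034
A = e^7.7034 ≈ 2216 hectares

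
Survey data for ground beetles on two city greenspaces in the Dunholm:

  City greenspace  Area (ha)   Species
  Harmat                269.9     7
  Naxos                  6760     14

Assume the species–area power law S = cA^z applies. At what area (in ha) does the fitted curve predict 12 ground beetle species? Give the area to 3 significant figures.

3300 ha

z = ln(14/7) / ln(6760/269.9) = 0.6931 / 3.2207 = 0.2152
c = 7 / 269.9^0.2152 = 7 / 3.336 = 2.098
A = (12/2.098)^(1/0.2152) ⇒ ln A = ln(5.719)/0.2152 = 8.1025
A = e^8.1025 ≈ 3303 ha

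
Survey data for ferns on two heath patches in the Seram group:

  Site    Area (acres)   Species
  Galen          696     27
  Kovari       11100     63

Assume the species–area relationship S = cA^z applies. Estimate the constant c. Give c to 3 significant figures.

3.64

z = ln(S₂/S₁) / ln(A₂/A₁) = ln(63/27) / ln(11100/696) = 0.8473 / 2.7694 = 0.3060
c = S₁ / A₁^z = 27 / 696^0.3060 = 27 / 7.408 = 3.645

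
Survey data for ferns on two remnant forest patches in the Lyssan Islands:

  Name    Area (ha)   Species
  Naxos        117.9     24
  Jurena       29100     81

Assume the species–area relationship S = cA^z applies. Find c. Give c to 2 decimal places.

8.37

z = ln(S₂/S₁) / ln(A₂/A₁) = ln(81/24) / ln(29100/117.9) = 1.2164 / 5.5087 = 0.2208
c = S₁ / A₁^z = 24 / 117.9^0.2208 = 24 / 2.867 = 8.371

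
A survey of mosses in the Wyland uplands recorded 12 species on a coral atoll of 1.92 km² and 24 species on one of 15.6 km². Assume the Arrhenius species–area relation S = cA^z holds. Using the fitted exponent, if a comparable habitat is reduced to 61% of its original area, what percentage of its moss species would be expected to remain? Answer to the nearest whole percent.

z = ln(24/12) / ln(15.6/1.92) = 0.6931 / 2.0949 = 0.3309
S_new/S_old = (A_new/A_old)^z = 0.61^0.3309 = exp(0.3309 × -0.4943) = 0.8491

85%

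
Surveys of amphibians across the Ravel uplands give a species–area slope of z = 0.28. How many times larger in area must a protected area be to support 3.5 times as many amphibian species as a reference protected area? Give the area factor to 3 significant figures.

87.7

(A₂/A₁)^0.28 = 3.5, so A₂/A₁ = 3.5^(1/0.28) = 3.5^3.571
ln(A₂/A₁) = ln 3.5 / 0.28 = 1.2528 / 0.28 = 4.4742
A₂/A₁ = e^4.4742 ≈ 87.72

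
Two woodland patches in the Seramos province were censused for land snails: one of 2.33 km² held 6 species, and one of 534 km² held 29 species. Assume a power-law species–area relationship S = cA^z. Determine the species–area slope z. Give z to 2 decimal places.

0.29

Taking logs: ln S = ln c + z ln A, so z = (ln S₂ − ln S₁)/(ln A₂ − ln A₁).
z = ln(29/6) / ln(534/2.33) = ln(4.833) / ln(229.2) = 1.5755 / 5.4345 = 0.2899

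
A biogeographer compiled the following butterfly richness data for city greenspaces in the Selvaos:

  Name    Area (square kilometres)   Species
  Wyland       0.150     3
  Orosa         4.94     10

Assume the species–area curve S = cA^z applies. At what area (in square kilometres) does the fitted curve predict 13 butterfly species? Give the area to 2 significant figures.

11 square kilometres

z = ln(10/3) / ln(4.94/0.15) = 1.2040 / 3.4945 = 0.3445
c = 3 / 0.15^0.3445 = 3 / 0.5202 = 5.767
A = (13/5.767)^(1/0.3445) ⇒ ln A = ln(2.254)/0.3445 = 2.3589
A = e^2.3589 ≈ 10.58 square kilometres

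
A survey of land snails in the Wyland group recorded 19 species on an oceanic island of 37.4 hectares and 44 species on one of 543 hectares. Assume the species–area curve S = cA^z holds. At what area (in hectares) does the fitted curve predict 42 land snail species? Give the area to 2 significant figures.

470 hectares

z = ln(44/19) / ln(543/37.4) = 0.8398 / 2.6754 = 0.3139
c = 19 / 37.4^0.3139 = 19 / 3.117 = 6.096
A = (42/6.096)^(1/0.3139) ⇒ ln A = ln(6.889)/0.3139 = 6.1489
A = e^6.1489 ≈ 468.2 hectares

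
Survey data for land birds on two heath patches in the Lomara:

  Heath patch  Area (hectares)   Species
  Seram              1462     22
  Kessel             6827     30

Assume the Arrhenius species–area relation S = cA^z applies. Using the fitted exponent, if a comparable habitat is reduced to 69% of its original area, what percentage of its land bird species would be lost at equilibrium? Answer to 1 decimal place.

z = ln(30/22) / ln(6827/1462) = 0.3102 / 1.5411 = 0.2013
S_new/S_old = (A_new/A_old)^z = 0.69^0.2013 = exp(0.2013 × -0.3711) = 0.928
Fraction lost = 1 − 0.928 = 0.07196

7.2%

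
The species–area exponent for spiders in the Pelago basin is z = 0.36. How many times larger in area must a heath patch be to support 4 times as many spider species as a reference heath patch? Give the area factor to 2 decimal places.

47.03

(A₂/A₁)^0.36 = 4, so A₂/A₁ = 4^(1/0.36) = 4^2.778
ln(A₂/A₁) = ln 4 / 0.36 = 1.3863 / 0.36 = 3.8508
A₂/A₁ = e^3.8508 ≈ 47.03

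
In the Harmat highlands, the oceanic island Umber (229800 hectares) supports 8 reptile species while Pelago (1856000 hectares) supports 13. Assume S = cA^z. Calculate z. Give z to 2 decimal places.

Taking logs: ln S = ln c + z ln A, so z = (ln S₂ − ln S₁)/(ln A₂ − ln A₁).
z = ln(13/8) / ln(1856000/229800) = ln(1.625) / ln(8.077) = 0.4855 / 2.0890 = 0.2324

0.23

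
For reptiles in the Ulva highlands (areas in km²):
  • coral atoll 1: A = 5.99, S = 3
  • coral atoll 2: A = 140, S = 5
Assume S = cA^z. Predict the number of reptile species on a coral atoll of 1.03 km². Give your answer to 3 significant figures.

z = ln(5/3) / ln(140/5.99) = 0.5108 / 3.1516 = 0.1621
c = 3 / 5.99^0.1621 = 3 / 1.337 = 2.244
S₃ = 2.244 × 1.03^0.1621 = 2.244 × 1.005 ≈ 2.255

2.26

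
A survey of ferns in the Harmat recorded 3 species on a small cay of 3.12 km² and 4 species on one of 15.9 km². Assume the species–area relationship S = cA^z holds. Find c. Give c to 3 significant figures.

2.45

z = ln(S₂/S₁) / ln(A₂/A₁) = ln(4/3) / ln(15.9/3.12) = 0.2877 / 1.6285 = 0.1767
c = S₁ / A₁^z = 3 / 3.12^0.1767 = 3 / 1.223 = 2.454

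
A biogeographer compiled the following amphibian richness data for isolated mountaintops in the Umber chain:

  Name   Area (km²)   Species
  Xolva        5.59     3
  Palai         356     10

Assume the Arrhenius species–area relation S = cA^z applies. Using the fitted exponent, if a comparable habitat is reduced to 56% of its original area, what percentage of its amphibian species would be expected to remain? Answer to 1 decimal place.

84.5%

z = ln(10/3) / ln(356/5.59) = 1.2040 / 4.1540 = 0.2898
S_new/S_old = (A_new/A_old)^z = 0.56^0.2898 = exp(0.2898 × -0.5798) = 0.8453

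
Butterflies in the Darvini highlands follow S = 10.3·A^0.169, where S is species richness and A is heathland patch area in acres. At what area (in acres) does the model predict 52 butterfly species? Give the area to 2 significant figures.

52 = 10.3 × A^0.169  ⇒  A^0.169 = 52/10.3 = 5.049
ln A = ln(5.049) / 0.169 = 1.6191 / 0.169 = 9.5805
A = e^9.5805 ≈ 14479 acres

14000 acres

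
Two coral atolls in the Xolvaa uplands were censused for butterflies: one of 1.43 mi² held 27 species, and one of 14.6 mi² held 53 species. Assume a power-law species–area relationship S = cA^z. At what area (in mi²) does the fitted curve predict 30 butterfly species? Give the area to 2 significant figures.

2.1 mi²

z = ln(53/27) / ln(14.6/1.43) = 0.6745 / 2.3233 = 0.2903
c = 27 / 1.43^0.2903 = 27 / 1.109 = 24.34
A = (30/24.34)^(1/0.2903) ⇒ ln A = ln(1.233)/0.2903 = 0.7206
A = e^0.7206 ≈ 2.056 mi²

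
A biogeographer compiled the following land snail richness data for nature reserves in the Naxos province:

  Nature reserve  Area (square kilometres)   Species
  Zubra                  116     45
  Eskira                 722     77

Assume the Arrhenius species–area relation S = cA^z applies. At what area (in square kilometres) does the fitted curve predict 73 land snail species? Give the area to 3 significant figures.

z = ln(77/45) / ln(722/116) = 0.5371 / 1.8284 = 0.2938
c = 45 / 116^0.2938 = 45 / 4.041 = 11.14
A = (73/11.14)^(1/0.2938) ⇒ ln A = ln(6.555)/0.2938 = 6.4004
A = e^6.4004 ≈ 602.1 square kilometres

602 square kilometres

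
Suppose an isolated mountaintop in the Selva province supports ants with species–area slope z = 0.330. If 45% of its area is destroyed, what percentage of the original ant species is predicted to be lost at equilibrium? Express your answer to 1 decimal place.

17.9%

S_new/S_old = (A_new/A_old)^z = 0.55^0.33
= exp(0.33 × ln 0.55) = exp(0.33 × -0.5978) = exp(-0.1973) ≈ 0.821
Fraction lost = 1 − 0.821 = 0.179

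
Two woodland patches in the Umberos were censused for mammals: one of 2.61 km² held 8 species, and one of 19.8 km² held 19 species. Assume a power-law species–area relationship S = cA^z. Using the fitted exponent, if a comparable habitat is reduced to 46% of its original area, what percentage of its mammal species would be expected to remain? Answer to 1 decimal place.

z = ln(19/8) / ln(19.8/2.61) = 0.8650 / 2.0263 = 0.4269
S_new/S_old = (A_new/A_old)^z = 0.46^0.4269 = exp(0.4269 × -0.7765) = 0.7179

71.8%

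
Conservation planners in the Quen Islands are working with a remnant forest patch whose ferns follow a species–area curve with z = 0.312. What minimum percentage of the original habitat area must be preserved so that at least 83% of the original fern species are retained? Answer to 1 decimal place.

Need (A_new/A_old)^0.312 = 0.83, so A_new/A_old = 0.83^(1/0.312) = 0.83^3.205
ln(A_new/A_old) = ln 0.83 / 0.312 = -0.1863 / 0.312 = -0.5972
A_new/A_old = e^-0.5972 ≈ 0.5503

55.0%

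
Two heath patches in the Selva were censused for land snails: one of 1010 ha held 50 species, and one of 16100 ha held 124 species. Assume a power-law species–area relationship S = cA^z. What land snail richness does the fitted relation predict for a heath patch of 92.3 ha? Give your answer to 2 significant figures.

23

z = ln(124/50) / ln(16100/1010) = 0.9083 / 2.7689 = 0.3280
c = 50 / 1010^0.3280 = 50 / 9.671 = 5.17
S₃ = 5.17 × 92.3^0.3280 = 5.17 × 4.412 ≈ 22.81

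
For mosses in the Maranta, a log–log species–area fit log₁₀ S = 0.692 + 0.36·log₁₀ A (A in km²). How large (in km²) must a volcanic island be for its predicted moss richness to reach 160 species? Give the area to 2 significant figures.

16000 km²

160 = 4.92 × A^0.36  ⇒  A^0.36 = 160/4.92 = 32.52
ln A = ln(32.52) / 0.36 = 3.4818 / 0.36 = 9.6716
A = e^9.6716 ≈ 15861 km²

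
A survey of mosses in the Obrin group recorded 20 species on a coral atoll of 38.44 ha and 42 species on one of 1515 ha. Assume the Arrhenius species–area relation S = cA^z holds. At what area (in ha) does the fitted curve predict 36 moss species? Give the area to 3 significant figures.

706 ha

z = ln(42/20) / ln(1515/38.44) = 0.7419 / 3.6741 = 0.2019
c = 20 / 38.44^0.2019 = 20 / 2.089 = 9.572
A = (36/9.572)^(1/0.2019) ⇒ ln A = ln(3.761)/0.2019 = 6.5598
A = e^6.5598 ≈ 706.1 ha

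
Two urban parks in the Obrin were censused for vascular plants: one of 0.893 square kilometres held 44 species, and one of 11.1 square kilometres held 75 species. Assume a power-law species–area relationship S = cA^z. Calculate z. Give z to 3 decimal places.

Taking logs: ln S = ln c + z ln A, so z = (ln S₂ − ln S₁)/(ln A₂ − ln A₁).
z = ln(75/44) / ln(11.1/0.893) = ln(1.705) / ln(12.43) = 0.5333 / 2.5201 = 0.2116

0.212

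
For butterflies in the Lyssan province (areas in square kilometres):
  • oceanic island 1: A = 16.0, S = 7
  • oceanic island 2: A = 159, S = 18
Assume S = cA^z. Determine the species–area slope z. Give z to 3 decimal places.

Taking logs: ln S = ln c + z ln A, so z = (ln S₂ − ln S₁)/(ln A₂ − ln A₁).
z = ln(18/7) / ln(159/16) = ln(2.571) / ln(9.938) = 0.9445 / 2.2963 = 0.4113

0.411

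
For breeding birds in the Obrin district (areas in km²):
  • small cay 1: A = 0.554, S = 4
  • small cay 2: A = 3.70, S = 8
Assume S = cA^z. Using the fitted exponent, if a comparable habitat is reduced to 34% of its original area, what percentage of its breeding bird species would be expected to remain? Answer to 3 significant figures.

z = ln(8/4) / ln(3.7/0.554) = 0.6931 / 1.8989 = 0.3650
S_new/S_old = (A_new/A_old)^z = 0.34^0.3650 = exp(0.3650 × -1.0788) = 0.6745

67.4%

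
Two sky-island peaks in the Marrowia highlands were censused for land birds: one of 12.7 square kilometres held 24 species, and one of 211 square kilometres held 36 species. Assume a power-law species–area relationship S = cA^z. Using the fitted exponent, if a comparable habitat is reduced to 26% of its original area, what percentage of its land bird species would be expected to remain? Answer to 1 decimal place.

z = ln(36/24) / ln(211/12.7) = 0.4055 / 2.8103 = 0.1443
S_new/S_old = (A_new/A_old)^z = 0.26^0.1443 = exp(0.1443 × -1.3471) = 0.8234

82.3%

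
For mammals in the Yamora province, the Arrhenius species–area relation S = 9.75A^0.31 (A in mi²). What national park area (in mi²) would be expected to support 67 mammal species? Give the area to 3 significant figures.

67 = 9.75 × A^0.31  ⇒  A^0.31 = 67/9.75 = 6.872
ln A = ln(6.872) / 0.31 = 1.9274 / 0.31 = 6.2175
A = e^6.2175 ≈ 501.4 mi²

501 mi²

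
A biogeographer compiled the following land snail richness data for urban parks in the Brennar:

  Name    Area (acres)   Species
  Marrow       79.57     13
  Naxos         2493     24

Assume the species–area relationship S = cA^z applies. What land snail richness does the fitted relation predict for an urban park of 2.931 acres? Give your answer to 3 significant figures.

z = ln(24/13) / ln(2493/79.57) = 0.6131 / 3.4446 = 0.1780
c = 13 / 79.57^0.1780 = 13 / 2.179 = 5.965
S₃ = 5.965 × 2.931^0.1780 = 5.965 × 1.211 ≈ 7.224

7.22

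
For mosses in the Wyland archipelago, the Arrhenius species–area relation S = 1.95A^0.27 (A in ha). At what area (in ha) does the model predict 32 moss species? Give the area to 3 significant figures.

32 = 1.95 × A^0.27  ⇒  A^0.27 = 32/1.95 = 16.41
ln A = ln(16.41) / 0.27 = 2.7979 / 0.27 = 10.3626
A = e^10.3626 ≈ 31654 ha

31700 ha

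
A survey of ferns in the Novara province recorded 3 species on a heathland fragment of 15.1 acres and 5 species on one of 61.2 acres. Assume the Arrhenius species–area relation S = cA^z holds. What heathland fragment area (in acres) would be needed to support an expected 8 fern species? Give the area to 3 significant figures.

z = ln(5/3) / ln(61.2/15.1) = 0.5108 / 1.3995 = 0.3650
c = 3 / 15.1^0.3650 = 3 / 2.694 = 1.114
A = (8/1.114)^(1/0.3650) ⇒ ln A = ln(7.183)/0.3650 = 5.4018
A = e^5.4018 ≈ 221.8 acres

222 acres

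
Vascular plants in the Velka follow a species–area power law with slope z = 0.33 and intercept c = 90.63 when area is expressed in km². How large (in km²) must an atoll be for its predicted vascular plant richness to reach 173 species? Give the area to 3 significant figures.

7.09 km²

173 = 90.63 × A^0.33  ⇒  A^0.33 = 173/90.63 = 1.909
ln A = ln(1.909) / 0.33 = 0.6465 / 0.33 = 1.9591
A = e^1.9591 ≈ 7.093 km²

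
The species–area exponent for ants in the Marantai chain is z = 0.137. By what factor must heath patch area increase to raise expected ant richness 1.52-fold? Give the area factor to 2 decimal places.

21.25

(A₂/A₁)^0.137 = 1.52, so A₂/A₁ = 1.52^(1/0.137) = 1.52^7.299
ln(A₂/A₁) = ln 1.52 / 0.137 = 0.4187 / 0.137 = 3.0563
A₂/A₁ = e^3.0563 ≈ 21.25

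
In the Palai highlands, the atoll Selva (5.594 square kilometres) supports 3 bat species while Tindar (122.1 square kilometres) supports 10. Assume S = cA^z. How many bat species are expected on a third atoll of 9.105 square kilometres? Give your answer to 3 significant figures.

3.63

z = ln(10/3) / ln(122.1/5.594) = 1.2040 / 3.0831 = 0.3905
c = 3 / 5.594^0.3905 = 3 / 1.959 = 1.532
S₃ = 1.532 × 9.105^0.3905 = 1.532 × 2.369 ≈ 3.629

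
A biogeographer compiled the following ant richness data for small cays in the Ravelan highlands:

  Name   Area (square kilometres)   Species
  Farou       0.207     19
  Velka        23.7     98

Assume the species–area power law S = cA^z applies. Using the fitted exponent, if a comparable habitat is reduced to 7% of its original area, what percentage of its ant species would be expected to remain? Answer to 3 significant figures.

39.8%

z = ln(98/19) / ln(23.7/0.207) = 1.6405 / 4.7405 = 0.3461
S_new/S_old = (A_new/A_old)^z = 0.07^0.3461 = exp(0.3461 × -2.6593) = 0.3984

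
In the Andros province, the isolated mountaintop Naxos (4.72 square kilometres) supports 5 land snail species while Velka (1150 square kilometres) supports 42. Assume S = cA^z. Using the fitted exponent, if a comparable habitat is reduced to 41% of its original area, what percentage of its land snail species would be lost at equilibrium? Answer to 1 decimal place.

z = ln(42/5) / ln(1150/4.72) = 2.1282 / 5.4957 = 0.3873
S_new/S_old = (A_new/A_old)^z = 0.41^0.3873 = exp(0.3873 × -0.8916) = 0.708
Fraction lost = 1 − 0.708 = 0.292

29.2%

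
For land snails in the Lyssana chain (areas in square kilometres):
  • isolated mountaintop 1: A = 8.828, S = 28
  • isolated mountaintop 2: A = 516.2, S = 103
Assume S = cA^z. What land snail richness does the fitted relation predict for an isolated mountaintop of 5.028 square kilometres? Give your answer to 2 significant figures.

z = ln(103/28) / ln(516.2/8.828) = 1.3025 / 4.0686 = 0.3201
c = 28 / 8.828^0.3201 = 28 / 2.008 = 13.94
S₃ = 13.94 × 5.028^0.3201 = 13.94 × 1.677 ≈ 23.38

23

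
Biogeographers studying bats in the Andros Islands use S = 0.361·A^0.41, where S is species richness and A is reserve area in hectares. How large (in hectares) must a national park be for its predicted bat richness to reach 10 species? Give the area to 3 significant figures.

10 = 0.361 × A^0.41  ⇒  A^0.41 = 10/0.361 = 27.7
ln A = ln(27.7) / 0.41 = 3.3215 / 0.41 = 8.1011
A = e^8.1011 ≈ 3298 hectares

3300 hectares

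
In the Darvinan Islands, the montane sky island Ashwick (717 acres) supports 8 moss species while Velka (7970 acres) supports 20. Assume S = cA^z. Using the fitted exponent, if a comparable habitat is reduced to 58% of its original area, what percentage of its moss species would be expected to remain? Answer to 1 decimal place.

81.3%

z = ln(20/8) / ln(7970/717) = 0.9163 / 2.4084 = 0.3805
S_new/S_old = (A_new/A_old)^z = 0.58^0.3805 = exp(0.3805 × -0.5447) = 0.8128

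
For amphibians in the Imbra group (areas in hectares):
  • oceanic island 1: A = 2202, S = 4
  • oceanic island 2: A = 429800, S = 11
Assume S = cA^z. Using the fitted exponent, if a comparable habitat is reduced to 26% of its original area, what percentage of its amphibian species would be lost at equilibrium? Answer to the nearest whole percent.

z = ln(11/4) / ln(429800/2202) = 1.0116 / 5.2740 = 0.1918
S_new/S_old = (A_new/A_old)^z = 0.26^0.1918 = exp(0.1918 × -1.3471) = 0.7723
Fraction lost = 1 − 0.7723 = 0.2277

23%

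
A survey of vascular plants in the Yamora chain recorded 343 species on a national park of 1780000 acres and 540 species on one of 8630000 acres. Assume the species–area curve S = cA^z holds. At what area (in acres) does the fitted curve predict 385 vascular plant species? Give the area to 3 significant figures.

z = ln(540/343) / ln(8630000/1780000) = 0.4538 / 1.5786 = 0.2875
c = 343 / 1780000^0.2875 = 343 / 62.65 = 5.475
A = (385/5.475)^(1/0.2875) ⇒ ln A = ln(70.32)/0.2875 = 14.7939
A = e^14.7939 ≈ 2660231 acres

2660000 acres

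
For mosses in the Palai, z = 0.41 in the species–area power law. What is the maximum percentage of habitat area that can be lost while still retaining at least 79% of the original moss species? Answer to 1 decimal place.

Need (A_new/A_old)^0.41 = 0.79, so A_new/A_old = 0.79^(1/0.41) = 0.79^2.439
ln(A_new/A_old) = ln 0.79 / 0.41 = -0.2357 / 0.41 = -0.5749
A_new/A_old = e^-0.5749 ≈ 0.5627
Fraction that can be lost = 1 − 0.5627 = 0.4373

43.7%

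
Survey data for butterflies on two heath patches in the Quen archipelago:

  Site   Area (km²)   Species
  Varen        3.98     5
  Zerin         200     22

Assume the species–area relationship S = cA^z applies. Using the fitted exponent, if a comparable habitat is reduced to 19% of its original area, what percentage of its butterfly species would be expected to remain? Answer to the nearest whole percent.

z = ln(22/5) / ln(200/3.98) = 1.4816 / 3.9170 = 0.3782
S_new/S_old = (A_new/A_old)^z = 0.19^0.3782 = exp(0.3782 × -1.6607) = 0.5336

53%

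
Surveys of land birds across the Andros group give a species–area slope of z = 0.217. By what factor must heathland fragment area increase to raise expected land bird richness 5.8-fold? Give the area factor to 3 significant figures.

(A₂/A₁)^0.217 = 5.8, so A₂/A₁ = 5.8^(1/0.217) = 5.8^4.608
ln(A₂/A₁) = ln 5.8 / 0.217 = 1.7579 / 0.217 = 8.1007
A₂/A₁ = e^8.1007 ≈ 3297

3300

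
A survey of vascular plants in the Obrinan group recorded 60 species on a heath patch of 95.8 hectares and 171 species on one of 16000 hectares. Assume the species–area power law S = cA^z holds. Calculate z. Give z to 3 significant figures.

Taking logs: ln S = ln c + z ln A, so z = (ln S₂ − ln S₁)/(ln A₂ − ln A₁).
z = ln(171/60) / ln(16000/95.8) = ln(2.85) / ln(167) = 1.0473 / 5.1181 = 0.2046

0.205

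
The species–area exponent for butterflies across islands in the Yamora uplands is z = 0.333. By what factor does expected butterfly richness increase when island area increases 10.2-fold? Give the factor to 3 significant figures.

2.17

S₂/S₁ = (A₂/A₁)^z = 10.2^0.333
ln(S₂/S₁) = 0.333 × ln 10.2 = 0.333 × 2.3224 = 0.7734
S₂/S₁ = e^0.7734 ≈ 2.167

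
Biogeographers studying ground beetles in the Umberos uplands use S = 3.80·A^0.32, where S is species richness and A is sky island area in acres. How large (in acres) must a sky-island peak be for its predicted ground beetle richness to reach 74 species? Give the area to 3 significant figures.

74 = 3.8 × A^0.32  ⇒  A^0.32 = 74/3.8 = 19.47
ln A = ln(19.47) / 0.32 = 2.9691 / 0.32 = 9.2783
A = e^9.2783 ≈ 10703 acres

10700 acres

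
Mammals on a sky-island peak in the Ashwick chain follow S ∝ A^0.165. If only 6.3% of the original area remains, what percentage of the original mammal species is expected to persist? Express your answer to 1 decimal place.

S_new/S_old = (A_new/A_old)^z = 0.063^0.165
= exp(0.165 × ln 0.063) = exp(0.165 × -2.7646) = exp(-0.4562) ≈ 0.6337

63.4%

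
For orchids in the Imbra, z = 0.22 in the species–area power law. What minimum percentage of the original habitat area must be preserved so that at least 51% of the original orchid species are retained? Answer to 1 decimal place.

4.7%

Need (A_new/A_old)^0.22 = 0.51, so A_new/A_old = 0.51^(1/0.22) = 0.51^4.545
ln(A_new/A_old) = ln 0.51 / 0.22 = -0.6733 / 0.22 = -3.0607
A_new/A_old = e^-3.0607 ≈ 0.04686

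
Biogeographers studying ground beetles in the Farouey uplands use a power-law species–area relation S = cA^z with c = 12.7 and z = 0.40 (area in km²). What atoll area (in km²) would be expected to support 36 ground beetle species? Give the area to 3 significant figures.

13.5 km²

36 = 12.7 × A^0.4  ⇒  A^0.4 = 36/12.7 = 2.835
ln A = ln(2.835) / 0.4 = 1.0419 / 0.4 = 2.6048
A = e^2.6048 ≈ 13.53 km²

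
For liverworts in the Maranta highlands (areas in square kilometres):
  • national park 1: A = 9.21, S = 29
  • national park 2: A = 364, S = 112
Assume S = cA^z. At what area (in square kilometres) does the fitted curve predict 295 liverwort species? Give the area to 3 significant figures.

z = ln(112/29) / ln(364/9.21) = 1.3512 / 3.6769 = 0.3675
c = 29 / 9.21^0.3675 = 29 / 2.261 = 12.82
A = (295/12.82)^(1/0.3675) ⇒ ln A = ln(23)/0.3675 = 8.5326
A = e^8.5326 ≈ 5077 square kilometres

5080 square kilometres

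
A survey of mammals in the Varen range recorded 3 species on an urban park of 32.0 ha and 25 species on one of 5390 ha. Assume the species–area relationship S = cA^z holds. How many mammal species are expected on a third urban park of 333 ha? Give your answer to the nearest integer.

z = ln(25/3) / ln(5390/32) = 2.1203 / 5.1266 = 0.4136
c = 3 / 32^0.4136 = 3 / 4.193 = 0.7155
S₃ = 0.7155 × 333^0.4136 = 0.7155 × 11.05 ≈ 7.904

8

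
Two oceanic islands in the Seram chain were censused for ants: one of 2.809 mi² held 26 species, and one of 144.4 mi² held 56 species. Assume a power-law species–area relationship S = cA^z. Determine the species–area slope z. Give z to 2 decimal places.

Taking logs: ln S = ln c + z ln A, so z = (ln S₂ − ln S₁)/(ln A₂ − ln A₁).
z = ln(56/26) / ln(144.4/2.809) = ln(2.154) / ln(51.41) = 0.7673 / 3.9398 = 0.1947

0.19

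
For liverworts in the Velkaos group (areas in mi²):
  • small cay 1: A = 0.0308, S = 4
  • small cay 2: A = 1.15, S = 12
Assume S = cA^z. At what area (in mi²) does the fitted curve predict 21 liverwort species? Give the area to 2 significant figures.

7.3 mi²

z = ln(12/4) / ln(1.15/0.0308) = 1.0986 / 3.6200 = 0.3035
c = 4 / 0.0308^0.3035 = 4 / 0.3478 = 11.5
A = (21/11.5)^(1/0.3035) ⇒ ln A = ln(1.826)/0.3035 = 1.9837
A = e^1.9837 ≈ 7.27 mi²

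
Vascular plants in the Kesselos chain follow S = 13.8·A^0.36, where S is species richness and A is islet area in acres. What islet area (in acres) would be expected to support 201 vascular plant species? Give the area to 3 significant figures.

1700 acres

201 = 13.8 × A^0.36  ⇒  A^0.36 = 201/13.8 = 14.57
ln A = ln(14.57) / 0.36 = 2.6786 / 0.36 = 7.4407
A = e^7.4407 ≈ 1704 acres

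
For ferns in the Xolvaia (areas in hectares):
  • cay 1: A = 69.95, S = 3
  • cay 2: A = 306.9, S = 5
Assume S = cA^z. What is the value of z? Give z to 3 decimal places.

0.345

Taking logs: ln S = ln c + z ln A, so z = (ln S₂ − ln S₁)/(ln A₂ − ln A₁).
z = ln(5/3) / ln(306.9/69.95) = ln(1.667) / ln(4.387) = 0.5108 / 1.4787 = 0.3454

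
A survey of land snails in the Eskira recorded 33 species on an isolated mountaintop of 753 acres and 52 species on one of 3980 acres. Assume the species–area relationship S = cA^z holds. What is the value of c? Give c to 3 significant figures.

z = ln(S₂/S₁) / ln(A₂/A₁) = ln(52/33) / ln(3980/753) = 0.4547 / 1.6650 = 0.2731
c = S₁ / A₁^z = 33 / 753^0.2731 = 33 / 6.105 = 5.405

5.41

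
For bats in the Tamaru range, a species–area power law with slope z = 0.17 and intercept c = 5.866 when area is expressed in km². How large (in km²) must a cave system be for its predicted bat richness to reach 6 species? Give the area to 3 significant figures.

6 = 5.866 × A^0.17  ⇒  A^0.17 = 6/5.866 = 1.023
ln A = ln(1.023) / 0.17 = 0.0226 / 0.17 = 0.1329
A = e^0.1329 ≈ 1.142 km²

1.14 km²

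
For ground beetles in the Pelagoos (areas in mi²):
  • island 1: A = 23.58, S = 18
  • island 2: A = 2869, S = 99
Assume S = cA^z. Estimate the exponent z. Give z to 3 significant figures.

0.355

Taking logs: ln S = ln c + z ln A, so z = (ln S₂ − ln S₁)/(ln A₂ − ln A₁).
z = ln(99/18) / ln(2869/23.58) = ln(5.5) / ln(121.7) = 1.7047 / 4.8013 = 0.3551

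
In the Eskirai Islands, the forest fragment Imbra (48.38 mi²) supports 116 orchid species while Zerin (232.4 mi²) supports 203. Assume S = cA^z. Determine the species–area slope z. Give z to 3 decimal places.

Taking logs: ln S = ln c + z ln A, so z = (ln S₂ − ln S₁)/(ln A₂ − ln A₁).
z = ln(203/116) / ln(232.4/48.38) = ln(1.75) / ln(4.804) = 0.5596 / 1.5694 = 0.3566

0.357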